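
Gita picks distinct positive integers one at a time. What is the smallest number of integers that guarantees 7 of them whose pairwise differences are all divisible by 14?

Integers whose pairwise differences are multiples of 14 are exactly those sharing a remainder mod 14. The 14 residue classes mod 14 are the pigeonholes.
With 84 integers one could put 6 in each residue class and have no class reach 7.
The 85th integer pushes some class to 7, so 14·6 + 1 = 85.

85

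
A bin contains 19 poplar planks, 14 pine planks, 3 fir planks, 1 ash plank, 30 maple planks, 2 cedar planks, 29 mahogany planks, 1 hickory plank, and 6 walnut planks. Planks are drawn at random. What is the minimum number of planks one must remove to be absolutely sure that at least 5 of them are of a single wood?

28

By the pigeonhole principle, the 9 woods are the holes; the planks drawn are the pigeons.
To avoid 5 of any one wood, the worst case takes at most 4 of each wood, or every plank of a wood that has fewer than 4.
That gives 4 + 4 + 3 + 1 + 4 + 2 + 4 + 1 + 4 = 27 planks with no wood reaching 5.
The next plank forces some wood to 5, so 27 + 1 = 28.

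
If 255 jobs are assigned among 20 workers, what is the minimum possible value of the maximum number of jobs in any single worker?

Pigeonhole: the 20 workers are the holes and the 255 jobs are the pigeons.
If every worker held at most 12 jobs, the total would be at most 20 × 12 = 240, which is less than 255.
So some worker holds at least ⌈255/20⌉ = 13 jobs.

13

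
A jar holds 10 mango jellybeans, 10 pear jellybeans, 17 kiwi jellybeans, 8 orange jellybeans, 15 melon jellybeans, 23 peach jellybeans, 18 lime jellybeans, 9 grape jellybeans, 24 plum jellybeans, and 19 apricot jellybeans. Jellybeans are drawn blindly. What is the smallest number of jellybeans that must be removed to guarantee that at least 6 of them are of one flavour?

Put each drawn jellybean into a box by flavour. The largest draw with every box below 6 takes min(count, 5) from each flavour.
Σ min(cᵢ, 5) = 5 + 5 + 5 + 5 + 5 + 5 + 5 + 5 + 5 + 5 = 50.
Draw number 50 + 1 = 51 must push one box to 6.

51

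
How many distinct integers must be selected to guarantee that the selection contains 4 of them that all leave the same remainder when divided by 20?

Pigeonhole: the 20 residue classes mod 20 are the pigeonholes.
With 60 integers one could put 3 in each residue class and have no class reach 4.
The 61st integer pushes some class to 4, so 20·3 + 1 = 61.

61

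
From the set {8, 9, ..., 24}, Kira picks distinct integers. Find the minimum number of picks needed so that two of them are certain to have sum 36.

12

A set avoiding the sum 36 can contain at most one of each pair {x, 36−x}, plus the 5 elements whose complement lies outside the range or equal to its own complement.
The integers 8, …, 18 (11 of them) are such a set: any two sum to at least 8+9 = 17 and at most 17+18 = 35 < 36.
Any 12th integer completes one of the 6 pairs, so 12 choices force a sum of 36.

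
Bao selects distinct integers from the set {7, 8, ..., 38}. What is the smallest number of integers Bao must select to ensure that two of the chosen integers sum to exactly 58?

24

A set avoiding the sum 58 can contain at most one of each pair {x, 58−x}, plus the 14 elements whose complement lies outside the range or equal to its own complement.
The integers 7, …, 29 (23 of them) are such a set: any two sum to at least 7+8 = 15 and at most 28+29 = 57 < 58.
Any 24th integer completes one of the 9 pairs, so 24 choices force a sum of 58.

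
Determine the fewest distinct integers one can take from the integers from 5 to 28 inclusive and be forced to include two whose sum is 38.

A set avoiding the sum 38 can contain at most one of each pair {x, 38−x}, plus the 6 elements whose complement lies outside the range or equal to its own complement.
The integers 5, …, 19 (15 of them) are such a set: any two sum to at least 5+6 = 11 and at most 18+19 = 37 < 38.
Any 16th integer completes one of the 9 pairs, so 16 choices force a sum of 38.

16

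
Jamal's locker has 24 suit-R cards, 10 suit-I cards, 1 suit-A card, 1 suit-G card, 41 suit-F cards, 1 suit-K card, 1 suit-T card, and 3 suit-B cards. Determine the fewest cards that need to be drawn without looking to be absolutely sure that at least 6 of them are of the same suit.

By pigeonhole, put each drawn card into a box by suit. The largest draw with every box below 6 takes min(count, 5) from each suit; suits with fewer than 5 contribute all they have.
Σ min(cᵢ, 5) = 5 + 5 + 1 + 1 + 5 + 1 + 1 + 3 = 22.
Draw number 22 + 1 = 23 must push one box to 6.

23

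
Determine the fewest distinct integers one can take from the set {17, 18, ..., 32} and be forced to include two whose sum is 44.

Two chosen integers sum to 44 exactly when both halves of some pair {x, 44−x} with 17 ≤ x ≤ 44−x ≤ 27 are chosen — 5 such pairs.
The remaining 6 elements (those with no distinct partner in range) can never complete a 44-sum, so the worst case takes all of them and one from each pair: 6 + 5 = 11.
The 12th integer has to be the second member of some pair, so 11 + 1 = 12.

12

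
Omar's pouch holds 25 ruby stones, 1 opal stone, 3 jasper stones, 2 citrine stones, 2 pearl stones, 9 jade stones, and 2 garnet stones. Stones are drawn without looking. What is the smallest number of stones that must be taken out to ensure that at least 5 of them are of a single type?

Put each drawn stone into a box by type. The largest draw with every box below 5 takes min(count, 4) from each type; types with fewer than 4 contribute all they have.
Σ min(cᵢ, 4) = 4 + 1 + 3 + 2 + 2 + 4 + 2 = 18.
Draw number 18 + 1 = 19 must push one box to 5.

19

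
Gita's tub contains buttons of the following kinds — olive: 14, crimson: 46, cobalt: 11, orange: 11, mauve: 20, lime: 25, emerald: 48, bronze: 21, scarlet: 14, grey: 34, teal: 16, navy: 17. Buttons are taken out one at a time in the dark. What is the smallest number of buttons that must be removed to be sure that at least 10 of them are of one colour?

Pigeonhole: the 12 colours are the holes; the buttons drawn are the pigeons.
To avoid 10 of any one colour, the worst case takes at most 9 of each colour.
That gives 9 + 9 + 9 + 9 + 9 + 9 + 9 + 9 + 9 + 9 + 9 + 9 = 108 buttons with no colour reaching 10.
The next button forces some colour to 10, so 108 + 1 = 109.

109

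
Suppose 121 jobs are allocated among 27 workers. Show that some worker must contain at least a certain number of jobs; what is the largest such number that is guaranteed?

5

By the pigeonhole principle, the 27 workers are the holes and the 121 jobs are the pigeons.
If every worker held at most 4 jobs, the total would be at most 27 × 4 = 108, which is less than 121.
So some worker holds at least ⌈121/27⌉ = 5 jobs.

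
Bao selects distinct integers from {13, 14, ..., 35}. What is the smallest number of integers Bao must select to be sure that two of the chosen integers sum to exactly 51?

Two chosen integers sum to 51 exactly when both halves of some pair {x, 51−x} with 16 ≤ x ≤ 51−x ≤ 35 are chosen — 10 such pairs.
The remaining 3 elements (those with no distinct partner in range) can never complete a 51-sum, so the worst case takes all of them and one from each pair: 3 + 10 = 13.
The 14th integer has to be the second member of some pair, so 13 + 1 = 14.

14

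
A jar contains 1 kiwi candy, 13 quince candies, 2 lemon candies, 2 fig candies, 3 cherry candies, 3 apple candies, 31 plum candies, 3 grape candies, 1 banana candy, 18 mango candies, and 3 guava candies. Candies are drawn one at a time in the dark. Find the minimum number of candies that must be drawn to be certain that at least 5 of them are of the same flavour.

Pigeonhole: the 11 flavours are the holes; the candies drawn are the pigeons.
To avoid 5 of any one flavour, the worst case takes at most 4 of each flavour, or every candy of a flavour that has fewer than 4.
That gives 1 + 4 + 2 + 2 + 3 + 3 + 4 + 3 + 1 + 4 + 3 = 30 candies with no flavour reaching 5.
The next candy forces some flavour to 5, so 30 + 1 = 31.

31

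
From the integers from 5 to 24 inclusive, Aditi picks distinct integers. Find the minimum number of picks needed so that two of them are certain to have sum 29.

11

A set avoiding the sum 29 can contain at most one of each pair {x, 29−x}.
The integers 15, …, 24 (10 of them) are such a set: any two sum to at least 15+16 = 31 > 29.
Any 11th integer completes one of the 10 pairs, so 11 choices force a sum of 29.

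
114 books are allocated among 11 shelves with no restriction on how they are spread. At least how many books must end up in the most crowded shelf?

11

The 11 shelves are the holes and the 114 books are the pigeons.
If every shelf held at most 10 books, the total would be at most 11 × 10 = 110, which is less than 114.
So some shelf holds at least ⌈114/11⌉ = 11 books.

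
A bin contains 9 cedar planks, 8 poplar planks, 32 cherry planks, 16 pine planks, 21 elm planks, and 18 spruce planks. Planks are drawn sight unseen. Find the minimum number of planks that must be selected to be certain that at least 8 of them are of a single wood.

43

An adversary could hand out at most 7 planks per wood: 7 + 7 + 7 + 7 + 7 + 7 = 42 planks and still no wood has 8.
One more plank lands in a wood already at 7, so 43 draws are enough and 42 are not.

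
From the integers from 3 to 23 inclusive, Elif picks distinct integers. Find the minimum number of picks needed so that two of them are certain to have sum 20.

A set avoiding the sum 20 can contain at most one of each pair {x, 20−x}, plus the 7 elements whose complement lies outside the range or equal to its own complement.
The integers 10, …, 23 (14 of them) are such a set: any two sum to at least 10+11 = 21 > 20.
Any 15th integer completes one of the 7 pairs, so 15 choices force a sum of 20.

15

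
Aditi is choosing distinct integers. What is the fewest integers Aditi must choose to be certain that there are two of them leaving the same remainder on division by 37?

Pigeonhole: the 37 residue classes mod 37 are the pigeonholes.
With 37 integers one could put 1 in each residue class and have no class reach 2.
The 38th integer pushes some class to 2, so 37·1 + 1 = 38.

38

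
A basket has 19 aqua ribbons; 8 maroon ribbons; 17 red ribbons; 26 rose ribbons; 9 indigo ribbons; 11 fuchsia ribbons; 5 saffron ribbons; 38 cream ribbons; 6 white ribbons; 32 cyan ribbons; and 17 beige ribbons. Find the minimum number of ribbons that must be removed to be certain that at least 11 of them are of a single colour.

An adversary could hand out at most 10 ribbons per colour (4 colours run out sooner): 10 + 8 + 10 + 10 + 9 + 10 + 5 + 10 + 6 + 10 + 10 = 98 ribbons and still no colour has 11.
One more ribbon lands in a colour already at 10, so 99 draws are enough and 98 are not.

99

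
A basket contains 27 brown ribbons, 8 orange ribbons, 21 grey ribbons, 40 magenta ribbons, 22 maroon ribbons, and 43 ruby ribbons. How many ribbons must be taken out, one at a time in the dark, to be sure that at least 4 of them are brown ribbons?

In the worst case for collecting brown ribbons, every non-brown ribbon comes out first.
There are 8 + 21 + 40 + 22 + 43 = 134 non-brown ribbons altogether.
After those, each further ribbon must be brown, so 134 + 4 = 138 draws guarantee 4 brown ribbons.

138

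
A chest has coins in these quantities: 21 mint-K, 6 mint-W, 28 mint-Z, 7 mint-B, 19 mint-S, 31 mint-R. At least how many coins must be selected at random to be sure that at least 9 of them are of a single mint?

46

Pigeonhole: put each drawn coin into a box by mint. The largest draw with every box below 9 takes min(count, 8) from each mint; mints with fewer than 8 contribute all they have.
Σ min(cᵢ, 8) = 8 + 6 + 8 + 7 + 8 + 8 = 45.
Draw number 45 + 1 = 46 must push one box to 9.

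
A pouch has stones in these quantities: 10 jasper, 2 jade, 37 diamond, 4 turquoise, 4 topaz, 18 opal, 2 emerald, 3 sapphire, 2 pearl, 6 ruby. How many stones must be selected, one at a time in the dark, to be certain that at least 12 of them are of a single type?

By the pigeonhole principle, put each drawn stone into a box by type. The largest draw with every box below 12 takes min(count, 11) from each type; types with fewer than 11 contribute all they have.
Σ min(cᵢ, 11) = 10 + 2 + 11 + 4 + 4 + 11 + 2 + 3 + 2 + 6 = 55.
Draw number 55 + 1 = 56 must push one box to 12.

56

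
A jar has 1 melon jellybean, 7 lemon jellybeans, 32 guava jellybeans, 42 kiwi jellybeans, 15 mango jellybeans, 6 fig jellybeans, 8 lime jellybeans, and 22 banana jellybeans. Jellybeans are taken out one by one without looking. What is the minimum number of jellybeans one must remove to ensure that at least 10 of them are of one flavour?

An adversary could hand out at most 9 jellybeans per flavour (4 flavours run out sooner): 1 + 7 + 9 + 9 + 9 + 6 + 8 + 9 = 58 jellybeans and still no flavour has 10.
One more jellybean lands in a flavour already at 9, so 59 draws are enough and 58 are not.

59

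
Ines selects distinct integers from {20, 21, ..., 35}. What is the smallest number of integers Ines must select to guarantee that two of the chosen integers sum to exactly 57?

10

A set avoiding the sum 57 can contain at most one of each pair {x, 57−x}, plus the 2 elements whose complement lies outside the range.
The integers 20, …, 28 (9 of them) are such a set: any two sum to at least 20+21 = 41 and at most 27+28 = 55 < 57.
By the pigeonhole principle, any 10th integer completes one of the 7 pairs, so 10 choices force a sum of 57.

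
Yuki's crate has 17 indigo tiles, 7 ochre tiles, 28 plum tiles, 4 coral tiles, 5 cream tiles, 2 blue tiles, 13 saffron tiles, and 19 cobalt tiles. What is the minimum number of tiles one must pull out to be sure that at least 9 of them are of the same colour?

51

An adversary could hand out at most 8 tiles per colour (4 colours run out sooner): 8 + 7 + 8 + 4 + 5 + 2 + 8 + 8 = 50 tiles and still no colour has 9.
Pigeonhole: one more tile lands in a colour already at 8, so 51 draws are enough and 50 are not.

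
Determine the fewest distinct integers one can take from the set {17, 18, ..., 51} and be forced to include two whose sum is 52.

Group the elements by complementary pair {x, 52−x}: {17,35}, {18,34}, {19,33}, …, giving 9 two-element pairs, the single value 26 (it cannot pair with itself since the integers are distinct), and 16 integers whose partner 52−x falls outside [17,51].
Pigeonhole: treating each of those 26 groups as a pigeonhole, one can pick one integer per group — 26 integers — with no two summing to 52.
The 27th integer lands in an occupied pair, forcing a sum of 52.

27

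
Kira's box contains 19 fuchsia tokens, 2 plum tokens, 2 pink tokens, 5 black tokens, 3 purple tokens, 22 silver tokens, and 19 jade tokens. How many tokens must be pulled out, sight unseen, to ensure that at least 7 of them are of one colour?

By the pigeonhole principle, put each drawn token into a box by colour. The largest draw with every box below 7 takes min(count, 6) from each colour; colours with fewer than 6 contribute all they have.
Σ min(cᵢ, 6) = 6 + 2 + 2 + 5 + 3 + 6 + 6 = 30.
Draw number 30 + 1 = 31 must push one box to 7.

31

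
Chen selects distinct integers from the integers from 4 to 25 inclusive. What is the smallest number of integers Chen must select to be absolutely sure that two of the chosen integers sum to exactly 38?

17

Two chosen integers sum to 38 exactly when both halves of some pair {x, 38−x} with 13 ≤ x ≤ 38−x ≤ 25 are chosen — 6 such pairs.
The remaining 10 elements (those with no distinct partner in range) can never complete a 38-sum, so the worst case takes all of them and one from each pair: 10 + 6 = 16.
The 17th integer has to be the second member of some pair, so 16 + 1 = 17.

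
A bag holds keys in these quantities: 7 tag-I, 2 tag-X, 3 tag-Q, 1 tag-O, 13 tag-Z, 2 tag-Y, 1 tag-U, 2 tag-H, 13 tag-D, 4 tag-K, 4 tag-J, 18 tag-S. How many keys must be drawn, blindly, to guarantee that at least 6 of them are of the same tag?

40

By the pigeonhole principle, put each drawn key into a box by tag. The largest draw with every box below 6 takes min(count, 5) from each tag; tags with fewer than 5 contribute all they have.
Σ min(cᵢ, 5) = 5 + 2 + 3 + 1 + 5 + 2 + 1 + 2 + 5 + 4 + 4 + 5 = 39.
Draw number 39 + 1 = 40 must push one box to 6.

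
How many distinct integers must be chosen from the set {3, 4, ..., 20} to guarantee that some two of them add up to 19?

12

A set avoiding the sum 19 can contain at most one of each pair {x, 19−x}, plus the 4 elements whose complement lies outside the range.
The integers 10, …, 20 (11 of them) are such a set: any two sum to at least 10+11 = 21 > 19.
Any 12th integer completes one of the 7 pairs, so 12 choices force a sum of 19.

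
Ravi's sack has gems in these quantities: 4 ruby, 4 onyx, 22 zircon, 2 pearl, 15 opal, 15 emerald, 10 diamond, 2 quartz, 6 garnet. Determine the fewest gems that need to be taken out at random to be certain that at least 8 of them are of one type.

By the pigeonhole principle, put each drawn gem into a box by type. The largest draw with every box below 8 takes min(count, 7) from each type; types with fewer than 7 contribute all they have.
Σ min(cᵢ, 7) = 4 + 4 + 7 + 2 + 7 + 7 + 7 + 2 + 6 = 46.
Draw number 46 + 1 = 47 must push one box to 8.

47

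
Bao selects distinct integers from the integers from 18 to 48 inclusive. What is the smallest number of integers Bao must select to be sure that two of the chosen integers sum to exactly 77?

22

Two chosen integers sum to 77 exactly when both halves of some pair {x, 77−x} with 29 ≤ x ≤ 77−x ≤ 48 are chosen — 10 such pairs.
The remaining 11 elements (those with no distinct partner in range) can never complete a 77-sum, so the worst case takes all of them and one from each pair: 11 + 10 = 21.
By the pigeonhole principle, the 22nd integer has to be the second member of some pair, so 21 + 1 = 22.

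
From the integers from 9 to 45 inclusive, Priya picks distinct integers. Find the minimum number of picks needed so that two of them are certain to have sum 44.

25

Group the elements by complementary pair {x, 44−x}: {9,35}, {10,34}, {11,33}, …, giving 13 two-element pairs; the single value 22 (it cannot pair with itself since the integers are distinct); and 10 integers whose partner 44−x falls outside [9,45].
Treating each of those 24 groups as a pigeonhole, one can pick one integer per group — 24 integers — with no two summing to 44.
The 25th integer lands in an occupied pair, forcing a sum of 44.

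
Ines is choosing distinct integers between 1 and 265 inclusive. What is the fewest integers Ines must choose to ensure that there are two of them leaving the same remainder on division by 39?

40

The 39 residue classes mod 39 are the pigeonholes.
With 39 integers one could put 1 in each residue class and have no class reach 2.
The 40th integer pushes some class to 2, so 39·1 + 1 = 40.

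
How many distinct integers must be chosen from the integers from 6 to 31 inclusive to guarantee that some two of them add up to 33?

16

Group the elements by complementary pair {x, 33−x}: {6,27}, {7,26}, {8,25}, …, giving 11 two-element pairs and 4 integers whose partner 33−x falls outside [6,31].
Treating each of those 15 groups as a pigeonhole, one can pick one integer per group — 15 integers — with no two summing to 33.
The 16th integer lands in an occupied pair, forcing a sum of 33.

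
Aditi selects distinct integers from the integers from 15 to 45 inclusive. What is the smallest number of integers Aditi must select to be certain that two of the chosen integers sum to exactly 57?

Group the elements by complementary pair {x, 57−x}: {15,42}, {16,41}, {17,40}, …, giving 14 two-element pairs and 3 integers whose partner 57−x falls outside [15,45].
By pigeonhole, treating each of those 17 groups as a pigeonhole, one can pick one integer per group — 17 integers — with no two summing to 57.
The 18th integer lands in an occupied pair, forcing a sum of 57.

18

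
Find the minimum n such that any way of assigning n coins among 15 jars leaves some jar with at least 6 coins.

76

With 75 coins one could put exactly 5 in each of the 15 jars, and no jar would reach 6.
Pigeonhole: one more coin must land in a jar that already has 5, giving it 6.
So 15 × 5 + 1 = 76 coins are required.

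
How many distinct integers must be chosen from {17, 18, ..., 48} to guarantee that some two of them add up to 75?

Group the elements by complementary pair {x, 75−x}: {27,48}, {28,47}, {29,46}, …, giving 11 two-element pairs and 10 integers whose partner 75−x falls outside [17,48].
Pigeonhole: treating each of those 21 groups as a pigeonhole, one can pick one integer per group — 21 integers — with no two summing to 75.
The 22nd integer lands in an occupied pair, forcing a sum of 75.

22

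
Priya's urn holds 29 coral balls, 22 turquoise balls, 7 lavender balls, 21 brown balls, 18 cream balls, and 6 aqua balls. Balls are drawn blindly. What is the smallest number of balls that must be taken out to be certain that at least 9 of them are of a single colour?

An adversary could hand out at most 8 balls per colour (lavender, aqua run out sooner): 8 + 8 + 7 + 8 + 8 + 6 = 45 balls and still no colour has 9.
Pigeonhole: one more ball lands in a colour already at 8, so 46 draws are enough and 45 are not.

46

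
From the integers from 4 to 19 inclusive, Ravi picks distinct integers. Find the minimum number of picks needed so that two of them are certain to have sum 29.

Two chosen integers sum to 29 exactly when both halves of some pair {x, 29−x} with 10 ≤ x ≤ 29−x ≤ 19 are chosen — 5 such pairs.
The remaining 6 elements (those with no distinct partner in range) can never complete a 29-sum, so the worst case takes all of them and one from each pair: 6 + 5 = 11.
Pigeonhole: the 12th integer has to be the second member of some pair, so 11 + 1 = 12.

12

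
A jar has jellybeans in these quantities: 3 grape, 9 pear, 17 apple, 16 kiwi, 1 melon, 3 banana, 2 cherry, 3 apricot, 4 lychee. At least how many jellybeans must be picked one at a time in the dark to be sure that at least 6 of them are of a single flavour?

32

An adversary could hand out at most 5 jellybeans per flavour (6 flavours run out sooner): 3 + 5 + 5 + 5 + 1 + 3 + 2 + 3 + 4 = 31 jellybeans and still no flavour has 6.
By pigeonhole, one more jellybean lands in a flavour already at 5, so 32 draws are enough and 31 are not.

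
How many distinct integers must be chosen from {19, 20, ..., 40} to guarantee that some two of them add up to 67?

Two chosen integers sum to 67 exactly when both halves of some pair {x, 67−x} with 27 ≤ x ≤ 67−x ≤ 40 are chosen — 7 such pairs.
The remaining 8 elements (those with no distinct partner in range) can never complete a 67-sum, so the worst case takes all of them and one from each pair: 8 + 7 = 15.
The 16th integer has to be the second member of some pair, so 15 + 1 = 16.

16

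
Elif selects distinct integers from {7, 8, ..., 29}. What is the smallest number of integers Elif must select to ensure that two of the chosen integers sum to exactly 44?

Two chosen integers sum to 44 exactly when both halves of some pair {x, 44−x} with 15 ≤ x ≤ 44−x ≤ 29 are chosen — 7 such pairs.
The remaining 9 elements (those with no distinct partner in range) can never complete a 44-sum, so the worst case takes all of them and one from each pair: 9 + 7 = 16.
By the pigeonhole principle, the 17th integer has to be the second member of some pair, so 16 + 1 = 17.

17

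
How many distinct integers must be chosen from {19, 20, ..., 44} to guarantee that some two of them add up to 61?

15

Two chosen integers sum to 61 exactly when both halves of some pair {x, 61−x} with 19 ≤ x ≤ 61−x ≤ 42 are chosen — 12 such pairs.
The remaining 2 elements (those with no distinct partner in range) can never complete a 61-sum, so the worst case takes all of them and one from each pair: 2 + 12 = 14.
The 15th integer has to be the second member of some pair, so 14 + 1 = 15.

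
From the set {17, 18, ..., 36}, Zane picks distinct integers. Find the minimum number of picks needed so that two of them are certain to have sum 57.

A set avoiding the sum 57 can contain at most one of each pair {x, 57−x}, plus the 4 elements whose complement lies outside the range.
The integers 17, …, 28 (12 of them) are such a set: any two sum to at least 17+18 = 35 and at most 27+28 = 55 < 57.
By pigeonhole, any 13th integer completes one of the 8 pairs, so 13 choices force a sum of 57.

13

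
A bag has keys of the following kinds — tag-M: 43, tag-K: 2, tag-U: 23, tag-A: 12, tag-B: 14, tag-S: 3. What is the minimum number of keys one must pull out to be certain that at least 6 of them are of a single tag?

26

An adversary could hand out at most 5 keys per tag (tag-K, tag-S run out sooner): 5 + 2 + 5 + 5 + 5 + 3 = 25 keys and still no tag has 6.
Pigeonhole: one more key lands in a tag already at 5, so 26 draws are enough and 25 are not.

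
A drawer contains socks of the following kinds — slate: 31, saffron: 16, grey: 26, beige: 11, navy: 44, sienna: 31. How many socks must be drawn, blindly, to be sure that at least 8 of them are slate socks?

136

In the worst case for collecting slate socks, every non-slate sock comes out first.
There are 16 + 26 + 11 + 44 + 31 = 128 non-slate socks altogether.
After those, each further sock must be slate, so 128 + 8 = 136 draws guarantee 8 slate socks.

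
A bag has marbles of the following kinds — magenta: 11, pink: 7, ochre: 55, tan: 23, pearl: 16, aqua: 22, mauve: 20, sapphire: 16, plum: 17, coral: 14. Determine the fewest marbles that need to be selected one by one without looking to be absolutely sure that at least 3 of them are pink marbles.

In the worst case for collecting pink marbles, every non-pink marble comes out first.
There are 11 + 55 + 23 + 16 + 22 + 20 + 16 + 17 + 14 = 194 non-pink marbles altogether.
After those, each further marble must be pink, so 194 + 3 = 197 draws guarantee 3 pink marbles.

197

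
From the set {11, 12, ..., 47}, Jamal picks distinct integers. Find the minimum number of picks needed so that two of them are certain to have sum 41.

A set avoiding the sum 41 can contain at most one of each pair {x, 41−x}, plus the 17 elements whose complement lies outside the range.
The integers 21, …, 47 (27 of them) are such a set: any two sum to at least 21+22 = 43 > 41.
Any 28th integer completes one of the 10 pairs, so 28 choices force a sum of 41.

28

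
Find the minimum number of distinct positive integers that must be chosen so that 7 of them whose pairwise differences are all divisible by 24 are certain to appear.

145

Integers whose pairwise differences are multiples of 24 are exactly those sharing a remainder mod 24. By pigeonhole, the 24 residue classes mod 24 are the pigeonholes.
With 144 integers one could put 6 in each residue class and have no class reach 7.
The 145th integer pushes some class to 7, so 24·6 + 1 = 145.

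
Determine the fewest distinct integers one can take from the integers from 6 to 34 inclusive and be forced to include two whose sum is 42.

Group the elements by complementary pair {x, 42−x}: {8,34}, {9,33}, {10,32}, …, giving 13 two-element pairs, the single value 21 (it cannot pair with itself since the integers are distinct), and 2 integers whose partner 42−x falls outside [6,34].
Treating each of those 16 groups as a pigeonhole, one can pick one integer per group — 16 integers — with no two summing to 42.
The 17th integer lands in an occupied pair, forcing a sum of 42.

17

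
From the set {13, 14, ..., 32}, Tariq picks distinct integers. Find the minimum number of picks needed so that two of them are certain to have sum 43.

Group the elements by complementary pair {x, 43−x}: {13,30}, {14,29}, {15,28}, …, giving 9 two-element pairs and 2 integers whose partner 43−x falls outside [13,32].
Treating each of those 11 groups as a pigeonhole, one can pick one integer per group — 11 integers — with no two summing to 43.
The 12th integer lands in an occupied pair, forcing a sum of 43.

12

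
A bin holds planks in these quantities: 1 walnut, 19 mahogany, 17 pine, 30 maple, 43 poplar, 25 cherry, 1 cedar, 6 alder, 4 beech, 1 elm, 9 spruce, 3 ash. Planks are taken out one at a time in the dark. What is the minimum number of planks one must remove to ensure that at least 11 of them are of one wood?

The 12 woods are the holes; the planks drawn are the pigeons.
To avoid 11 of any one wood, the worst case takes at most 10 of each wood, or every plank of a wood that has fewer than 10.
That gives 1 + 10 + 10 + 10 + 10 + 10 + 1 + 6 + 4 + 1 + 9 + 3 = 75 planks with no wood reaching 11.
The next plank forces some wood to 11, so 75 + 1 = 76.

76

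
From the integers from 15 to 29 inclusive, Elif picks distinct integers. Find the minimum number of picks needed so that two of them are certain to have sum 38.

12

Group the elements by complementary pair {x, 38−x}: {15,23}, {16,22}, {17,21}, …, giving 4 two-element pairs, the single value 19 (it cannot pair with itself since the integers are distinct), and 6 integers whose partner 38−x falls outside [15,29].
Treating each of those 11 groups as a pigeonhole, one can pick one integer per group — 11 integers — with no two summing to 38.
The 12th integer lands in an occupied pair, forcing a sum of 38.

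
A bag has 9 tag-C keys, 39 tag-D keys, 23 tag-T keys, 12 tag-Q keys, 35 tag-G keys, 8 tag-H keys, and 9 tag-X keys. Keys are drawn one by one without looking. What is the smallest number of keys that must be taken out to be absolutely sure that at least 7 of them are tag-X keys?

133

In the worst case for collecting tag-X keys, every non-tag-X key comes out first.
There are 9 + 39 + 23 + 12 + 35 + 8 = 126 non-tag-X keys altogether.
After those, each further key must be tag-X, so 126 + 7 = 133 draws guarantee 7 tag-X keys.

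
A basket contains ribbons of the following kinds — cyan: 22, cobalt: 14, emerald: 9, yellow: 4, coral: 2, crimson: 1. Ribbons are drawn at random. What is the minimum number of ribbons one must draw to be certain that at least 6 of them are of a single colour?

23

An adversary could hand out at most 5 ribbons per colour (yellow, coral, crimson run out sooner): 5 + 5 + 5 + 4 + 2 + 1 = 22 ribbons and still no colour has 6.
Pigeonhole: one more ribbon lands in a colour already at 5, so 23 draws are enough and 22 are not.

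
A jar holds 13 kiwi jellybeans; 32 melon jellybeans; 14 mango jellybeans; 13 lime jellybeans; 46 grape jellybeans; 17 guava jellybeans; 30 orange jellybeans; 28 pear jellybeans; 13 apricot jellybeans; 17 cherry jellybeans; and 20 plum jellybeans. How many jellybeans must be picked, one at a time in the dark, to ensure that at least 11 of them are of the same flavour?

By pigeonhole, put each drawn jellybean into a box by flavour. The largest draw with every box below 11 takes min(count, 10) from each flavour.
Σ min(cᵢ, 10) = 10 + 10 + 10 + 10 + 10 + 10 + 10 + 10 + 10 + 10 + 10 = 110.
Draw number 110 + 1 = 111 must push one box to 11.

111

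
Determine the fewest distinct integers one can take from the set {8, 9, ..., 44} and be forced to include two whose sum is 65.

26

Two chosen integers sum to 65 exactly when both halves of some pair {x, 65−x} with 21 ≤ x ≤ 65−x ≤ 44 are chosen — 12 such pairs.
The remaining 13 elements (those with no distinct partner in range) can never complete a 65-sum, so the worst case takes all of them and one from each pair: 13 + 12 = 25.
By the pigeonhole principle, the 26th integer has to be the second member of some pair, so 25 + 1 = 26.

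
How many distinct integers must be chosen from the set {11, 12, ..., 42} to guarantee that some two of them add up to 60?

21

A set avoiding the sum 60 can contain at most one of each pair {x, 60−x}, plus the 8 elements whose complement lies outside the range or equal to its own complement.
The integers 11, …, 30 (20 of them) are such a set: any two sum to at least 11+12 = 23 and at most 29+30 = 59 < 60.
By pigeonhole, any 21st integer completes one of the 12 pairs, so 21 choices force a sum of 60.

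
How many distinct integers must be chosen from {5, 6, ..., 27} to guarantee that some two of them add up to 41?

Two chosen integers sum to 41 exactly when both halves of some pair {x, 41−x} with 14 ≤ x ≤ 41−x ≤ 27 are chosen — 7 such pairs.
The remaining 9 elements (those with no distinct partner in range) can never complete a 41-sum, so the worst case takes all of them and one from each pair: 9 + 7 = 16.
The 17th integer has to be the second member of some pair, so 16 + 1 = 17.

17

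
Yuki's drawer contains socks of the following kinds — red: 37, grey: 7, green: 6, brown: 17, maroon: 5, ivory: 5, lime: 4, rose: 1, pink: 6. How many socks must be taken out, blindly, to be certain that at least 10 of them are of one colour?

53

An adversary could hand out at most 9 socks per colour (7 colours run out sooner): 9 + 7 + 6 + 9 + 5 + 5 + 4 + 1 + 6 = 52 socks and still no colour has 10.
One more sock lands in a colour already at 9, so 53 draws are enough and 52 are not.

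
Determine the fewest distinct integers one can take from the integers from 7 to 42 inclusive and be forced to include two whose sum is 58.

Two chosen integers sum to 58 exactly when both halves of some pair {x, 58−x} with 16 ≤ x ≤ 58−x ≤ 42 are chosen — 13 such pairs.
The remaining 10 elements (those with no distinct partner in range) can never complete a 58-sum, so the worst case takes all of them and one from each pair: 10 + 13 = 23.
The 24th integer has to be the second member of some pair, so 23 + 1 = 24.

24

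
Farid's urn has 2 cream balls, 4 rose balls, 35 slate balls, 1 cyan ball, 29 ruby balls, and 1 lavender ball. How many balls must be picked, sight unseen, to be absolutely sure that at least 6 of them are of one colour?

19

An adversary could hand out at most 5 balls per colour (4 colours run out sooner): 2 + 4 + 5 + 1 + 5 + 1 = 18 balls and still no colour has 6.
By the pigeonhole principle, one more ball lands in a colour already at 5, so 19 draws are enough and 18 are not.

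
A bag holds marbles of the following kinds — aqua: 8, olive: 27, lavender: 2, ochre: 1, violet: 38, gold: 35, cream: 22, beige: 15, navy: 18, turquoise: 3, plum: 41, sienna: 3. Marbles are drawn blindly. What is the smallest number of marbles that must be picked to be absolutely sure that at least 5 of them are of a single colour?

By the pigeonhole principle, the 12 colours are the holes; the marbles drawn are the pigeons.
To avoid 5 of any one colour, the worst case takes at most 4 of each colour, or every marble of a colour that has fewer than 4.
That gives 4 + 4 + 2 + 1 + 4 + 4 + 4 + 4 + 4 + 3 + 4 + 3 = 41 marbles with no colour reaching 5.
The next marble forces some colour to 5, so 41 + 1 = 42.

42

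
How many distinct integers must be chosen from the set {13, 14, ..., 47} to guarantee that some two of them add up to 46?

26

Two chosen integers sum to 46 exactly when both halves of some pair {x, 46−x} with 13 ≤ x ≤ 46−x ≤ 33 are chosen — 10 such pairs.
The remaining 15 elements (those with no distinct partner in range) can never complete a 46-sum, so the worst case takes all of them and one from each pair: 15 + 10 = 25.
The 26th integer has to be the second member of some pair, so 25 + 1 = 26.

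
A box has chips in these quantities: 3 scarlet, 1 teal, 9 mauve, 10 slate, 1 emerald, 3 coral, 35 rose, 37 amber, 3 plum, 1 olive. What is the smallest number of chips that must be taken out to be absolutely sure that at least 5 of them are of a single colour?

29

By pigeonhole, the 10 colours are the holes; the chips drawn are the pigeons.
To avoid 5 of any one colour, the worst case takes at most 4 of each colour, or every chip of a colour that has fewer than 4.
That gives 3 + 1 + 4 + 4 + 1 + 3 + 4 + 4 + 3 + 1 = 28 chips with no colour reaching 5.
The next chip forces some colour to 5, so 28 + 1 = 29.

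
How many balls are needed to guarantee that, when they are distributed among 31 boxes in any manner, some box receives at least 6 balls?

156

With 155 balls one could put exactly 5 in each of the 31 boxes, and no box would reach 6.
By pigeonhole, one more ball must land in a box that already has 5, giving it 6.
So 31 × 5 + 1 = 156 balls are required.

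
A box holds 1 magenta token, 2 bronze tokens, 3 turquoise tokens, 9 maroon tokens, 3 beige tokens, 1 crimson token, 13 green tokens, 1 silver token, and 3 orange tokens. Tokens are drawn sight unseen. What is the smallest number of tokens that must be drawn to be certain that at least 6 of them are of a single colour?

25

By the pigeonhole principle, put each drawn token into a box by colour. The largest draw with every box below 6 takes min(count, 5) from each colour; colours with fewer than 5 contribute all they have.
Σ min(cᵢ, 5) = 1 + 2 + 3 + 5 + 3 + 1 + 5 + 1 + 3 = 24.
Draw number 24 + 1 = 25 must push one box to 6.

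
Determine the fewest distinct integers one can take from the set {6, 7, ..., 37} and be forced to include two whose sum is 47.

Group the elements by complementary pair {x, 47−x}: {10,37}, {11,36}, {12,35}, …, giving 14 two-element pairs and 4 integers whose partner 47−x falls outside [6,37].
By the pigeonhole principle, treating each of those 18 groups as a pigeonhole, one can pick one integer per group — 18 integers — with no two summing to 47.
The 19th integer lands in an occupied pair, forcing a sum of 47.

19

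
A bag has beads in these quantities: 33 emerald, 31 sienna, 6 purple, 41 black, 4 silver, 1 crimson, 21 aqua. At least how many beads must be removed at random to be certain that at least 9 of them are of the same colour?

Put each drawn bead into a box by colour. The largest draw with every box below 9 takes min(count, 8) from each colour; colours with fewer than 8 contribute all they have.
Σ min(cᵢ, 8) = 8 + 8 + 6 + 8 + 4 + 1 + 8 = 43.
Draw number 43 + 1 = 44 must push one box to 9.

44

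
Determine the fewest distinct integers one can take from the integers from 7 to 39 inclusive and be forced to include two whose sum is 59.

Two chosen integers sum to 59 exactly when both halves of some pair {x, 59−x} with 20 ≤ x ≤ 59−x ≤ 39 are chosen — 10 such pairs.
The remaining 13 elements (those with no distinct partner in range) can never complete a 59-sum, so the worst case takes all of them and one from each pair: 13 + 10 = 23.
By the pigeonhole principle, the 24th integer has to be the second member of some pair, so 23 + 1 = 24.

24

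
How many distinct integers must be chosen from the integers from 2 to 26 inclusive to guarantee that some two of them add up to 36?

18

Two chosen integers sum to 36 exactly when both halves of some pair {x, 36−x} with 10 ≤ x ≤ 36−x ≤ 26 are chosen — 8 such pairs.
The remaining 9 elements (those with no distinct partner in range) can never complete a 36-sum, so the worst case takes all of them and one from each pair: 9 + 8 = 17.
The 18th integer has to be the second member of some pair, so 17 + 1 = 18.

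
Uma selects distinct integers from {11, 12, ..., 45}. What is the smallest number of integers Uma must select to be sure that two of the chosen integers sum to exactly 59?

A set avoiding the sum 59 can contain at most one of each pair {x, 59−x}, plus the 3 elements whose complement lies outside the range.
The integers 11, …, 29 (19 of them) are such a set: any two sum to at least 11+12 = 23 and at most 28+29 = 57 < 59.
By pigeonhole, any 20th integer completes one of the 16 pairs, so 20 choices force a sum of 59.

20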